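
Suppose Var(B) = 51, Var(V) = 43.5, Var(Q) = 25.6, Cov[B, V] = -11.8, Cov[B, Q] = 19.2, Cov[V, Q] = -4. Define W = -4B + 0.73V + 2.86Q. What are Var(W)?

Var(W) = a²·Var(B) + b²·Var(V) + c²·Var(Q) + 2ab·Cov[B, V] + 2ac·Cov[B, Q] + 2bc·Cov[V, Q], with a = -4, b = 0.73, c = 2.86.
= 816 + 23.18115 + 209.39776 + 68.912 + (-439.296) + (-16.7024)
= 661.49251.

Var(W) = 661.49251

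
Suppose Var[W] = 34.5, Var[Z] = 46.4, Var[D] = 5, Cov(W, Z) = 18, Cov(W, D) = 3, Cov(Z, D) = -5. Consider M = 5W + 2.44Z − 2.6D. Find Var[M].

Var[M] = 1597.18704

Var[M] = a²·Var[W] + b²·Var[Z] + c²·Var[D] + 2ab·Cov(W, Z) + 2ac·Cov(W, D) + 2bc·Cov(Z, D), with a = 5, b = 2.44, c = -2.6.
= 862.5 + 276.24704 + 33.8 + 439.2 + (-78) + 63.44
= 1597.18704.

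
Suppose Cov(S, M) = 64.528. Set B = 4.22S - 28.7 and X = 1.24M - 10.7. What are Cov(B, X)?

Cov(B, X) = 337.6621184

Cov(B, X) = a·c·Cov(S, M) = 4.22·1.24·64.528 = 337.6621184. Additive constants drop out.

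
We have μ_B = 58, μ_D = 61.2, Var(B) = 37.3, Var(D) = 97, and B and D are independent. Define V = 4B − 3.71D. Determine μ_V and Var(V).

μ_V = 4·μ_B + (-3.71)·μ_D = 4·58 + (-3.71)·61.2 = 4.948.
Var(V) = a²·Var(B) + b²·Var(D) + 2ab·covariance of B and D with a = 4, b = -3.71.
Independence gives covariance of B and D = 0.
= 4²·37.3 + (-3.71)²·97 + 2·4·(-3.71)·0
= 596.8 + 1335.1177 + 0 = 1931.9177.

μ_V = 4.948, Var(V) = 1931.9177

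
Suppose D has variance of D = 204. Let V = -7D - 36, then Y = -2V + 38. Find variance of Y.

variance of Y = 39984

variance of V = (-7)²·204 = 9996.
variance of Y = (-2)²·9996 = 39984.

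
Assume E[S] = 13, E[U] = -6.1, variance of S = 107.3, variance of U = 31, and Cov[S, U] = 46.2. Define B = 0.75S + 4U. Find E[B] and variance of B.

E[B] = -14.65, variance of B = 833.55625

E[B] = 0.75·E[S] + 4·E[U] = 0.75·13 + 4·(-6.1) = -14.65.
variance of B = a²·variance of S + b²·variance of U + 2ab·Cov[S, U] with a = 0.75, b = 4.
= 0.75²·107.3 + 4²·31 + 2·0.75·4·46.2
= 60.35625 + 496 + 277.2 = 833.55625.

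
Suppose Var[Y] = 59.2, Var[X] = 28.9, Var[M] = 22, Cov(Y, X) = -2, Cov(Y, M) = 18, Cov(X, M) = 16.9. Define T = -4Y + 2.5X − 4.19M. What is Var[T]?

Var[T] = a²·Var[Y] + b²·Var[X] + c²·Var[M] + 2ab·Cov(Y, X) + 2ac·Cov(Y, M) + 2bc·Cov(X, M), with a = -4, b = 2.5, c = -4.19.
= 947.2 + 180.625 + 386.2342 + 40 + 603.36 + (-354.055)
= 1803.3642.

Var[T] = 1803.3642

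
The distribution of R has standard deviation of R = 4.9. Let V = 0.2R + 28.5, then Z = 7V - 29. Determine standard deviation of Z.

standard deviation of V = |0.2|·4.9 = 0.98.
standard deviation of Z = |7|·0.98 = 6.86.

standard deviation of Z = 6.86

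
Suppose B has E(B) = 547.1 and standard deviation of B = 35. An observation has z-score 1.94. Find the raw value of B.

B = E(B) + z·standard deviation of B = 547.1 + 1.94·35 = 615.

B = 615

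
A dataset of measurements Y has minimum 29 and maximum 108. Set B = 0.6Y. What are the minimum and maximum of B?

min(B) = 17.4, max(B) = 64.8

a = 0.6 > 0, so min(B) = a·min(Y)+b = 0.6·29 = 17.4 and max(B) = 0.6·108 = 64.8.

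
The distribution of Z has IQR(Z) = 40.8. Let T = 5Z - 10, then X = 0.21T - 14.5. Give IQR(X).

IQR(X) = 42.84

IQR(T) = |5|·40.8 = 204.
IQR(X) = |0.21|·204 = 42.84.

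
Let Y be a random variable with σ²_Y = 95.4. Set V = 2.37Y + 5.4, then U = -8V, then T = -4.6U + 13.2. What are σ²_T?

σ²_T = 725672.5645824

σ²_V = 2.37²·95.4 = 535.85226.
σ²_U = (-8)²·535.85226 = 34294.54464.
σ²_T = (-4.6)²·34294.54464 = 725672.5645824.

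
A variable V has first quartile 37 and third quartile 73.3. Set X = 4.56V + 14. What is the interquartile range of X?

IQR(X) = 165.528

IQR of V = Q3 − Q1 = 73.3 − 37 = 36.3.
Under X = aV + b, IQR(X) = |a|·IQR(V) = |4.56|·36.3 = 165.528 (shifts cancel; spread scales by |a|).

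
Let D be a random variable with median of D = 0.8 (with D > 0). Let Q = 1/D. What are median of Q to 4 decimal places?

1/D is monotone on this domain, so median of Q = 1/(0.8) = 1.25.

median of Q = 1.25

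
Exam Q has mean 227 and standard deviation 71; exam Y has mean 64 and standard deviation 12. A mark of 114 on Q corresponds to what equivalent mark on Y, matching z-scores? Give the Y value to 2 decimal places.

z = (114 − 227)/71 ≈ -1.5915.
Y = 64 + z·12 = 64 + (114 − 227)·12/71 ≈ 44.90.

Y = 44.90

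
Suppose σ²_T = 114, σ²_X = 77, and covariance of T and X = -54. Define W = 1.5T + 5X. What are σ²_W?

σ²_W = 1371.5

σ²_W = a²·σ²_T + b²·σ²_X + 2ab·covariance of T and X with a = 1.5, b = 5.
= 1.5²·114 + 5²·77 + 2·1.5·5·(-54)
= 256.5 + 1925 + (-810) = 1371.5.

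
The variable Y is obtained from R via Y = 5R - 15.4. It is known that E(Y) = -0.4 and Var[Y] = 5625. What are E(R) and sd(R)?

E(R) = 3, sd(R) = 15

From Y = 5R - 15.4: E(Y) = a·E(R) + b, so E(R) = (E(Y) − b)/a = (-0.4 − (-15.4))/5 = 3.
sd(Y) = √5625 = 75.
sd(Y) = |a|·sd(R), so sd(R) = 75/|5| = 15.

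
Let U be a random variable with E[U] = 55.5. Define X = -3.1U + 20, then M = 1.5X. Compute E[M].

E[M] = -228.075

E[X] = (-3.1)·55.5 + 20 = -152.05.
E[M] = 1.5·(-152.05) = -228.075.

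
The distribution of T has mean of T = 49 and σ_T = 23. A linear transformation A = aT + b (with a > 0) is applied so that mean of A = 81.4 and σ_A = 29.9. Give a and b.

σ_A = a·σ_T (a > 0), so a = 29.9/23 = 1.3.
mean of A = a·mean of T + b, so b = 81.4 − 1.3·49 = 17.7.

a = 1.3, b = 17.7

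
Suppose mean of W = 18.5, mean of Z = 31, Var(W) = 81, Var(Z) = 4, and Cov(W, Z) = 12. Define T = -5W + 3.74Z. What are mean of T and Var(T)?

mean of T = 23.44, Var(T) = 1632.1504

mean of T = (-5)·mean of W + 3.74·mean of Z = (-5)·18.5 + 3.74·31 = 23.44.
Var(T) = a²·Var(W) + b²·Var(Z) + 2ab·Cov(W, Z) with a = -5, b = 3.74.
= (-5)²·81 + 3.74²·4 + 2·(-5)·3.74·12
= 2025 + 55.9504 + (-448.8) = 1632.1504.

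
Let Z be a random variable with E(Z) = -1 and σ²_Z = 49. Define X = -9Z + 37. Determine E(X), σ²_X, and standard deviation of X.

X = -9Z + 37 is linear with a = -9, b = 37.
E(X) = a·E(Z) + b = (-9)·(-1) + 37 = 46.
σ²_X = a²·σ²_Z = (-9)²·49 = 3969 (the additive constant 37 does not affect variance).
standard deviation of Z = √49 = 7.
standard deviation of X = |a|·standard deviation of Z = |-9|·7 = 63.

E(X) = 46, σ²_X = 3969, standard deviation of X = 63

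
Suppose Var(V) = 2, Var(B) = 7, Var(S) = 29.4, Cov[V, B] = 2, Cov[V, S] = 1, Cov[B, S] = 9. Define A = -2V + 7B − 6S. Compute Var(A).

Var(A) = 621.4

Var(A) = a²·Var(V) + b²·Var(B) + c²·Var(S) + 2ab·Cov[V, B] + 2ac·Cov[V, S] + 2bc·Cov[B, S], with a = -2, b = 7, c = -6.
= 8 + 343 + 1058.4 + (-56) + 24 + (-756)
= 621.4.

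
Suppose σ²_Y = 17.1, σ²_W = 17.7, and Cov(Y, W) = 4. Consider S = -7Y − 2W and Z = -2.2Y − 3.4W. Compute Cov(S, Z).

Cov(S, Z) = 496.5

By bilinearity, Cov(S, Z) = ac·σ²_Y + bd·σ²_W + (ad+bc)·Cov(Y, W), with a=-7, b=-2, c=-2.2, d=-3.4.
ac·σ²_Y = (-7)·(-2.2)·17.1 = 263.34
bd·σ²_W = (-2)·(-3.4)·17.7 = 120.36
(ad+bc)·Cov(Y, W) = (28.2)·4 = 112.8
Cov(S, Z) = 263.34 + 120.36 + 112.8 = 496.5.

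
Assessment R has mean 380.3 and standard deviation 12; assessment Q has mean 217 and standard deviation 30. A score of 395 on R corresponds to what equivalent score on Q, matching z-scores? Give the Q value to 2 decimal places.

Q = 253.75

z = (395 − 380.3)/12 = 1.225.
Q = 217 + z·30 = 217 + (395 − 380.3)·30/12 = 253.75.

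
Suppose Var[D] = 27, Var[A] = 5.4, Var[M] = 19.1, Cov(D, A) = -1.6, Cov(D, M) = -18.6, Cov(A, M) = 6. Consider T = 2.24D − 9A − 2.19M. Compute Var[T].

Var[T] = a²·Var[D] + b²·Var[A] + c²·Var[M] + 2ab·Cov(D, A) + 2ac·Cov(D, M) + 2bc·Cov(A, M), with a = 2.24, b = -9, c = -2.19.
= 135.4752 + 437.4 + 91.60551 + 64.512 + 182.48832 + 236.52
= 1148.00103.

Var[T] = 1148.00103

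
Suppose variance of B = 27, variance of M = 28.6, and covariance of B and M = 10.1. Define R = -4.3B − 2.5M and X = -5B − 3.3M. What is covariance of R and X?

covariance of R and X = 1086.019

By bilinearity, covariance of R and X = ac·variance of B + bd·variance of M + (ad+bc)·covariance of B and M, with a=-4.3, b=-2.5, c=-5, d=-3.3.
ac·variance of B = (-4.3)·(-5)·27 = 580.5
bd·variance of M = (-2.5)·(-3.3)·28.6 = 235.95
(ad+bc)·covariance of B and M = (26.69)·10.1 = 269.569
covariance of R and X = 580.5 + 235.95 + 269.569 = 1086.019.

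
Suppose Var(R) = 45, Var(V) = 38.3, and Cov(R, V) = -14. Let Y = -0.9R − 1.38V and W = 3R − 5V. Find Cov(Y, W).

By bilinearity, Cov(Y, W) = ac·Var(R) + bd·Var(V) + (ad+bc)·Cov(R, V), with a=-0.9, b=-1.38, c=3, d=-5.
ac·Var(R) = (-0.9)·3·45 = -121.5
bd·Var(V) = (-1.38)·(-5)·38.3 = 264.27
(ad+bc)·Cov(R, V) = (0.36)·(-14) = -5.04
Cov(Y, W) = -121.5 + 264.27 + (-5.04) = 137.73.

Cov(Y, W) = 137.73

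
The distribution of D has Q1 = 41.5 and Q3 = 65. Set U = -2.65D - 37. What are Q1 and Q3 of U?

Q1(U) = -209.25, Q3(U) = -146.975

a = -2.65 < 0 reverses order: Q1(U) comes from Q3(D), Q3(U) from Q1(D).
Q1(U) = (-2.65)·65 + (-37) = -209.25; Q3(U) = (-2.65)·41.5 + (-37) = -146.975.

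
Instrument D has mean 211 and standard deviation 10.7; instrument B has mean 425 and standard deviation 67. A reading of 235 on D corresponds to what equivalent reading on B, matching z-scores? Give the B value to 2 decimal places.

B = 575.28

z = (235 − 211)/10.7 ≈ 2.243.
B = 425 + z·67 = 425 + (235 − 211)·67/10.7 ≈ 575.28.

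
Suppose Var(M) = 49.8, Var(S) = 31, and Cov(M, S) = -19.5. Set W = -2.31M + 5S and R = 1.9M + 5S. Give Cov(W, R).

By bilinearity, Cov(W, R) = ac·Var(M) + bd·Var(S) + (ad+bc)·Cov(M, S), with a=-2.31, b=5, c=1.9, d=5.
ac·Var(M) = (-2.31)·1.9·49.8 = -218.5722
bd·Var(S) = 5·5·31 = 775
(ad+bc)·Cov(M, S) = (-2.05)·(-19.5) = 39.975
Cov(W, R) = -218.5722 + 775 + 39.975 = 596.4028.

Cov(W, R) = 596.4028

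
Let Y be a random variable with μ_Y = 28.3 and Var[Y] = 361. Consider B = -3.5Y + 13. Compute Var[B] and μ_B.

B = -3.5Y + 13 is linear with a = -3.5, b = 13.
Var[B] = a²·Var[Y] = (-3.5)²·361 = 4422.25 (the additive constant 13 does not affect variance).
μ_B = a·μ_Y + b = (-3.5)·28.3 + 13 = -86.05.

Var[B] = 4422.25, μ_B = -86.05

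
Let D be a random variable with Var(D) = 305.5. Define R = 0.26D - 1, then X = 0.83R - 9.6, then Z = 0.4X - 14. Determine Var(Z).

Var(Z) = 2.2763240032

Var(R) = 0.26²·305.5 = 20.6518.
Var(X) = 0.83²·20.6518 = 14.22702502.
Var(Z) = 0.4²·14.22702502 = 2.2763240032.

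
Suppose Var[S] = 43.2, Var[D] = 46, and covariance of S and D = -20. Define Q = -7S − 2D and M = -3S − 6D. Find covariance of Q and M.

By bilinearity, covariance of Q and M = ac·Var[S] + bd·Var[D] + (ad+bc)·covariance of S and D, with a=-7, b=-2, c=-3, d=-6.
ac·Var[S] = (-7)·(-3)·43.2 = 907.2
bd·Var[D] = (-2)·(-6)·46 = 552
(ad+bc)·covariance of S and D = (48)·(-20) = -960
covariance of Q and M = 907.2 + 552 + (-960) = 499.2.

covariance of Q and M = 499.2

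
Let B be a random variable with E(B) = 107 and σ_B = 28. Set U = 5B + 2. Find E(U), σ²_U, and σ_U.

E(U) = 537, σ²_U = 19600, σ_U = 140

U = 5B + 2 is linear with a = 5, b = 2.
E(U) = a·E(B) + b = 5·107 + 2 = 537.
σ²_B = 28² = 784.
σ²_U = a²·σ²_B = 5²·784 = 19600 (the additive constant 2 does not affect variance).
σ_U = |a|·σ_B = |5|·28 = 140.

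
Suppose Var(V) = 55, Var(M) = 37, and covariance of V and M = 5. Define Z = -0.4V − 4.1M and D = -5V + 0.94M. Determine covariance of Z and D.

covariance of Z and D = 68.022

By bilinearity, covariance of Z and D = ac·Var(V) + bd·Var(M) + (ad+bc)·covariance of V and M, with a=-0.4, b=-4.1, c=-5, d=0.94.
ac·Var(V) = (-0.4)·(-5)·55 = 110
bd·Var(M) = (-4.1)·0.94·37 = -142.598
(ad+bc)·covariance of V and M = (20.124)·5 = 100.62
covariance of Z and D = 110 + (-142.598) + 100.62 = 68.022.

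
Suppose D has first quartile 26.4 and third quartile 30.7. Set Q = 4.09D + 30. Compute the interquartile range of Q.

IQR(Q) = 17.587

IQR of D = Q3 − Q1 = 30.7 − 26.4 = 4.3.
Under Q = aD + b, IQR(Q) = |a|·IQR(D) = |4.09|·4.3 = 17.587 (shifts cancel; spread scales by |a|).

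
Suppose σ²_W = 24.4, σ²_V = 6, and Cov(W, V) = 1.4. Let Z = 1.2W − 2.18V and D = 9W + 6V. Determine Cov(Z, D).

By bilinearity, Cov(Z, D) = ac·σ²_W + bd·σ²_V + (ad+bc)·Cov(W, V), with a=1.2, b=-2.18, c=9, d=6.
ac·σ²_W = 1.2·9·24.4 = 263.52
bd·σ²_V = (-2.18)·6·6 = -78.48
(ad+bc)·Cov(W, V) = (-12.42)·1.4 = -17.388
Cov(Z, D) = 263.52 + (-78.48) + (-17.388) = 167.652.

Cov(Z, D) = 167.652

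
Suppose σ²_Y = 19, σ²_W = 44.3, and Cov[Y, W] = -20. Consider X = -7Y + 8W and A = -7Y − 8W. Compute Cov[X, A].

By bilinearity, Cov[X, A] = ac·σ²_Y + bd·σ²_W + (ad+bc)·Cov[Y, W], with a=-7, b=8, c=-7, d=-8.
ac·σ²_Y = (-7)·(-7)·19 = 931
bd·σ²_W = 8·(-8)·44.3 = -2835.2
(ad+bc)·Cov[Y, W] = (0)·(-20) = 0
Cov[X, A] = 931 + (-2835.2) + 0 = -1904.2.

Cov[X, A] = -1904.2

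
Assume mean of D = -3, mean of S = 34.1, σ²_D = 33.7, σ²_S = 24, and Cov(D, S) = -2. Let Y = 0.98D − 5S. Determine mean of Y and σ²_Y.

mean of Y = -173.44, σ²_Y = 651.96548

mean of Y = 0.98·mean of D + (-5)·mean of S = 0.98·(-3) + (-5)·34.1 = -173.44.
σ²_Y = a²·σ²_D + b²·σ²_S + 2ab·Cov(D, S) with a = 0.98, b = -5.
= 0.98²·33.7 + (-5)²·24 + 2·0.98·(-5)·(-2)
= 32.36548 + 600 + 19.6 = 651.96548.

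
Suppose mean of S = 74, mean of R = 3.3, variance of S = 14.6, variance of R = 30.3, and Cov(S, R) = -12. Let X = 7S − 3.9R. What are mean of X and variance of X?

mean of X = 505.13, variance of X = 1831.463

mean of X = 7·mean of S + (-3.9)·mean of R = 7·74 + (-3.9)·3.3 = 505.13.
variance of X = a²·variance of S + b²·variance of R + 2ab·Cov(S, R) with a = 7, b = -3.9.
= 7²·14.6 + (-3.9)²·30.3 + 2·7·(-3.9)·(-12)
= 715.4 + 460.863 + 655.2 = 1831.463.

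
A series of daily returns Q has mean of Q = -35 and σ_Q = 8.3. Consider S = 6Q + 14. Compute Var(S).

S = 6Q + 14 is linear with a = 6, b = 14.
Var(Q) = 8.3² = 68.89.
Var(S) = a²·Var(Q) = 6²·68.89 = 2480.04 (the additive constant 14 does not affect variance).

Var(S) = 2480.04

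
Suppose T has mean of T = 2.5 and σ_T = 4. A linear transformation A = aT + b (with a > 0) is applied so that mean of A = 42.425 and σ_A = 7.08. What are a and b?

a = 1.77, b = 38

σ_A = a·σ_T (a > 0), so a = 7.08/4 = 1.77.
mean of A = a·mean of T + b, so b = 42.425 − 1.77·2.5 = 38.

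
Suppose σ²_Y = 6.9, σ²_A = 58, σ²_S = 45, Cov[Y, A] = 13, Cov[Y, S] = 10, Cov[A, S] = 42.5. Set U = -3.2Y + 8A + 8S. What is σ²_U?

σ²_U = 10925.056

σ²_U = a²·σ²_Y + b²·σ²_A + c²·σ²_S + 2ab·Cov[Y, A] + 2ac·Cov[Y, S] + 2bc·Cov[A, S], with a = -3.2, b = 8, c = 8.
= 70.656 + 3712 + 2880 + (-665.6) + (-512) + 5440
= 10925.056.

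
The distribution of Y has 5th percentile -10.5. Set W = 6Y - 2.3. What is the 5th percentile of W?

Since a = 6 > 0 the transformation is increasing, so the 5th percentile of W = a·(P_{5} of Y) + b = 6·(-10.5) + (-2.3) = -65.3.

5th percentile of W = -65.3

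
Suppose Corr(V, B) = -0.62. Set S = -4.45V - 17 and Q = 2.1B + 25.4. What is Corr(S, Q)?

Corr(S, Q) = 0.62

Linear rescalings preserve |correlation|; the slopes -4.45 and 2.1 have opposite signs, so the correlation flips sign: Corr(S, Q) = −Corr(V, B) = 0.62.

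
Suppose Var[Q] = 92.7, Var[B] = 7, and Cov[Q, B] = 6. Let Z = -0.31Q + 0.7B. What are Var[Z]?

Var[Z] = 9.73447

Var[Z] = a²·Var[Q] + b²·Var[B] + 2ab·Cov[Q, B] with a = -0.31, b = 0.7.
= (-0.31)²·92.7 + 0.7²·7 + 2·(-0.31)·0.7·6
= 8.90847 + 3.43 + (-2.604) = 9.73447.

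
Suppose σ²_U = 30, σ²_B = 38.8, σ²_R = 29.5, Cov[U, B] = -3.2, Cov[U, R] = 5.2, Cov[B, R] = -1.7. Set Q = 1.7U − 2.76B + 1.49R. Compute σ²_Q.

σ²_Q = 518.10999

σ²_Q = a²·σ²_U + b²·σ²_B + c²·σ²_R + 2ab·Cov[U, B] + 2ac·Cov[U, R] + 2bc·Cov[B, R], with a = 1.7, b = -2.76, c = 1.49.
= 86.7 + 295.56288 + 65.49295 + 30.0288 + 26.3432 + 13.98216
= 518.10999.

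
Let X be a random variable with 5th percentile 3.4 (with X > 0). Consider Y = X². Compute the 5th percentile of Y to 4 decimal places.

X² is increasing, so P_{5}(Y) = g(P_{5}(X)) = 11.56.

5th percentile of Y = 11.56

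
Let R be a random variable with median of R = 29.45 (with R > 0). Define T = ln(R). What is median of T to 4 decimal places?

median of T = 3.3827

ln(R) is monotone on this domain, so median of T = ln(29.45) ≈ 3.3827.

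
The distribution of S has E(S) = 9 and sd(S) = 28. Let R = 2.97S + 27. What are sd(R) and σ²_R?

sd(R) = 83.16, σ²_R = 6915.5856

R = 2.97S + 27 is linear with a = 2.97, b = 27.
sd(R) = |a|·sd(S) = |2.97|·28 = 83.16.
σ²_S = 28² = 784.
σ²_R = a²·σ²_S = 2.97²·784 = 6915.5856 (the additive constant 27 does not affect variance).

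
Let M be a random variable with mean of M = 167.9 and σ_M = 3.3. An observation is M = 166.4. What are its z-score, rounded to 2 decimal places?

z = (M − mean of M) / σ_M = (166.4 − 167.9) / 3.3 ≈ -0.45.

z = -0.45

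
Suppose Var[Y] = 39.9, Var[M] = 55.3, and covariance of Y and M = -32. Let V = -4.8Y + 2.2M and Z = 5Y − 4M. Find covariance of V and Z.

By bilinearity, covariance of V and Z = ac·Var[Y] + bd·Var[M] + (ad+bc)·covariance of Y and M, with a=-4.8, b=2.2, c=5, d=-4.
ac·Var[Y] = (-4.8)·5·39.9 = -957.6
bd·Var[M] = 2.2·(-4)·55.3 = -486.64
(ad+bc)·covariance of Y and M = (30.2)·(-32) = -966.4
covariance of V and Z = -957.6 + (-486.64) + (-966.4) = -2410.64.

covariance of V and Z = -2410.64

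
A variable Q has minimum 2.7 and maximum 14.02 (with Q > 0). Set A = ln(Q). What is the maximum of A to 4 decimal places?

max(A) = 2.6405

ln(Q) is increasing on this domain, so max(A) comes from max(Q) = 14.02: max(A) = ln(14.02) ≈ 2.6405.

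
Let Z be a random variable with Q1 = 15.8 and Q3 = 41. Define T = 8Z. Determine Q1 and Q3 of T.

Q1(T) = 126.4, Q3(T) = 328

a = 8 > 0: Q1(T) = a·Q1(Z)+b = 126.4, Q3(T) = a·Q3(Z)+b = 328.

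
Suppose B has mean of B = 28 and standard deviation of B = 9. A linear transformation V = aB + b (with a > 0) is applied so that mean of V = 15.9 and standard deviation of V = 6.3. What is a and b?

standard deviation of V = a·standard deviation of B (a > 0), so a = 6.3/9 = 0.7.
mean of V = a·mean of B + b, so b = 15.9 − 0.7·28 = -3.7.

a = 0.7, b = -3.7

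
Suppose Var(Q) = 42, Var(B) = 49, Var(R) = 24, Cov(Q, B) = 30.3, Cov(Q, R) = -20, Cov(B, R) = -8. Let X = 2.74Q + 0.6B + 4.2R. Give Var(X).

Var(X) = a²·Var(Q) + b²·Var(B) + c²·Var(R) + 2ab·Cov(Q, B) + 2ac·Cov(Q, R) + 2bc·Cov(B, R), with a = 2.74, b = 0.6, c = 4.2.
= 315.3192 + 17.64 + 423.36 + 99.6264 + (-460.32) + (-40.32)
= 355.3056.

Var(X) = 355.3056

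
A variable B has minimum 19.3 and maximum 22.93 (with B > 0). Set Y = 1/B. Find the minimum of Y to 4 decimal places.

min(Y) = 0.0436

1/B is decreasing on this domain, so min(Y) comes from max(B) = 22.93: min(Y) = 1/(22.93) ≈ 0.0436.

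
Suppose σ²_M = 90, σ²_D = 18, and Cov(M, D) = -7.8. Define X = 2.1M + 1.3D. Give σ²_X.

σ²_X = a²·σ²_M + b²·σ²_D + 2ab·Cov(M, D) with a = 2.1, b = 1.3.
= 2.1²·90 + 1.3²·18 + 2·2.1·1.3·(-7.8)
= 396.9 + 30.42 + (-42.588) = 384.732.

σ²_X = 384.732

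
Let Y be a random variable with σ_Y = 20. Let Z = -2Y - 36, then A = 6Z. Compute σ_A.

σ_A = 240

σ_Z = |-2|·20 = 40.
σ_A = |6|·40 = 240.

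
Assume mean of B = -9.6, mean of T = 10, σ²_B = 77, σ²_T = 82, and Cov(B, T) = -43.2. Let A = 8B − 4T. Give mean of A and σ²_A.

mean of A = -116.8, σ²_A = 9004.8

mean of A = 8·mean of B + (-4)·mean of T = 8·(-9.6) + (-4)·10 = -116.8.
σ²_A = a²·σ²_B + b²·σ²_T + 2ab·Cov(B, T) with a = 8, b = -4.
= 8²·77 + (-4)²·82 + 2·8·(-4)·(-43.2)
= 4928 + 1312 + 2764.8 = 9004.8.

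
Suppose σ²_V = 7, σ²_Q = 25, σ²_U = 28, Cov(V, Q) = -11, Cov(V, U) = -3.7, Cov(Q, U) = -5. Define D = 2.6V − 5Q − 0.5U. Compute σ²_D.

σ²_D = 949.94

σ²_D = a²·σ²_V + b²·σ²_Q + c²·σ²_U + 2ab·Cov(V, Q) + 2ac·Cov(V, U) + 2bc·Cov(Q, U), with a = 2.6, b = -5, c = -0.5.
= 47.32 + 625 + 7 + 286 + 9.62 + (-25)
= 949.94.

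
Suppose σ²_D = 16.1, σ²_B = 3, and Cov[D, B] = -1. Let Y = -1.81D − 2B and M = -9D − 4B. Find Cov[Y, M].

By bilinearity, Cov[Y, M] = ac·σ²_D + bd·σ²_B + (ad+bc)·Cov[D, B], with a=-1.81, b=-2, c=-9, d=-4.
ac·σ²_D = (-1.81)·(-9)·16.1 = 262.269
bd·σ²_B = (-2)·(-4)·3 = 24
(ad+bc)·Cov[D, B] = (25.24)·(-1) = -25.24
Cov[Y, M] = 262.269 + 24 + (-25.24) = 261.029.

Cov[Y, M] = 261.029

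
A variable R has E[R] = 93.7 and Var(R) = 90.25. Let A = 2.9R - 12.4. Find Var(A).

A = 2.9R - 12.4 is linear with a = 2.9, b = -12.4.
Var(A) = a²·Var(R) = 2.9²·90.25 = 759.0025 (the additive constant -12.4 does not affect variance).

Var(A) = 759.0025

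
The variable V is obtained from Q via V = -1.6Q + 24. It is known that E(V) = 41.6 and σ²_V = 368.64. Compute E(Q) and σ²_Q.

From V = -1.6Q + 24: E(V) = a·E(Q) + b, so E(Q) = (E(V) − b)/a = (41.6 − 24)/(-1.6) = -11.
σ²_V = a²·σ²_Q, so σ²_Q = 368.64/(-1.6)² = 144.

E(Q) = -11, σ²_Q = 144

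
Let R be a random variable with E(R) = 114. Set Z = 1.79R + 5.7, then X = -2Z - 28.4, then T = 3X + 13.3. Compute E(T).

E(T) = -1330.46

E(Z) = 1.79·114 + 5.7 = 209.76.
E(X) = (-2)·209.76 + (-28.4) = -447.92.
E(T) = 3·(-447.92) + 13.3 = -1330.46.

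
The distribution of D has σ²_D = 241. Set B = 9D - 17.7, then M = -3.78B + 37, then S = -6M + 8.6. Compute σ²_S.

σ²_S = 10041258.8304

σ²_B = 9²·241 = 19521.
σ²_M = (-3.78)²·19521 = 278923.8564.
σ²_S = (-6)²·278923.8564 = 10041258.8304.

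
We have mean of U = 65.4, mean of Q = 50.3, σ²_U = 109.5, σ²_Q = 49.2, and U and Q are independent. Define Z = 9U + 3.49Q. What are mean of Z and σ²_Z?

mean of Z = 9·mean of U + 3.49·mean of Q = 9·65.4 + 3.49·50.3 = 764.147.
σ²_Z = a²·σ²_U + b²·σ²_Q + 2ab·Cov(U, Q) with a = 9, b = 3.49.
Independence gives Cov(U, Q) = 0.
= 9²·109.5 + 3.49²·49.2 + 2·9·3.49·0
= 8869.5 + 599.26092 + 0 = 9468.76092.

mean of Z = 764.147, σ²_Z = 9468.76092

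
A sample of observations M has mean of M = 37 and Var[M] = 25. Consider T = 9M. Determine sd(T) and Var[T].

sd(T) = 45, Var[T] = 2025

T = 9M is linear with a = 9, b = 0.
sd(M) = √25 = 5.
sd(T) = |a|·sd(M) = |9|·5 = 45.
Var[T] = a²·Var[M] = 9²·25 = 2025.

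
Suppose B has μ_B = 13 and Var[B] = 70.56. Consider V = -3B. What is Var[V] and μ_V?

V = -3B is linear with a = -3, b = 0.
Var[V] = a²·Var[B] = (-3)²·70.56 = 635.04.
μ_V = a·μ_B + b = (-3)·13 = -39.

Var[V] = 635.04, μ_V = -39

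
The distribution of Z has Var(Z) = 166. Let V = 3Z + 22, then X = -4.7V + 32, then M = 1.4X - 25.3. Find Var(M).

Var(V) = 3²·166 = 1494.
Var(X) = (-4.7)²·1494 = 33002.46.
Var(M) = 1.4²·33002.46 = 64684.8216.

Var(M) = 64684.8216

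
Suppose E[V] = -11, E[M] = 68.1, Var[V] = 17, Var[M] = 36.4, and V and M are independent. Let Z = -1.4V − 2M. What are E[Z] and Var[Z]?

E[Z] = (-1.4)·E[V] + (-2)·E[M] = (-1.4)·(-11) + (-2)·68.1 = -120.8.
Var[Z] = a²·Var[V] + b²·Var[M] + 2ab·Cov(V, M) with a = -1.4, b = -2.
Independence gives Cov(V, M) = 0.
= (-1.4)²·17 + (-2)²·36.4 + 2·(-1.4)·(-2)·0
= 33.32 + 145.6 + 0 = 178.92.

E[Z] = -120.8, Var[Z] = 178.92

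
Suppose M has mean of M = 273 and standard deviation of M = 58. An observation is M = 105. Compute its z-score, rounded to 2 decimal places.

z = -2.90

z = (M − mean of M) / standard deviation of M = (105 − 273) / 58 ≈ -2.90.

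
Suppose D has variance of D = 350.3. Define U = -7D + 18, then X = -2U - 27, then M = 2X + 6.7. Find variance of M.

variance of U = (-7)²·350.3 = 17164.7.
variance of X = (-2)²·17164.7 = 68658.8.
variance of M = 2²·68658.8 = 274635.2.

variance of M = 274635.2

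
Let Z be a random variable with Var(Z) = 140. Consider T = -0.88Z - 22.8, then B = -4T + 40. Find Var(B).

Var(T) = (-0.88)²·140 = 108.416.
Var(B) = (-4)²·108.416 = 1734.656.

Var(B) = 1734.656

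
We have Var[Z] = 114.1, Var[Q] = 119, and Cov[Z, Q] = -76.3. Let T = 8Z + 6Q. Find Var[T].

Var[T] = 4261.6

Var[T] = a²·Var[Z] + b²·Var[Q] + 2ab·Cov[Z, Q] with a = 8, b = 6.
= 8²·114.1 + 6²·119 + 2·8·6·(-76.3)
= 7302.4 + 4284 + (-7324.8) = 4261.6.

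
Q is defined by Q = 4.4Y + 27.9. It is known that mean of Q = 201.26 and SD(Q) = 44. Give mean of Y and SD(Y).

mean of Y = 39.4, SD(Y) = 10

From Q = 4.4Y + 27.9: mean of Q = a·mean of Y + b, so mean of Y = (mean of Q − b)/a = (201.26 − 27.9)/4.4 = 39.4.
SD(Q) = |a|·SD(Y), so SD(Y) = 44/|4.4| = 10.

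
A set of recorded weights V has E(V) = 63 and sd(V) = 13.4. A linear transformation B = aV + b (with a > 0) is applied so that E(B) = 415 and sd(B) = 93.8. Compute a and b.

sd(B) = a·sd(V) (a > 0), so a = 93.8/13.4 = 7.
E(B) = a·E(V) + b, so b = 415 − 7·63 = -26.

a = 7, b = -26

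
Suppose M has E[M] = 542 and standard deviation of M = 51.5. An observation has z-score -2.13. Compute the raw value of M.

M = E[M] + z·standard deviation of M = 542 + (-2.13)·51.5 = 432.305.

M = 432.305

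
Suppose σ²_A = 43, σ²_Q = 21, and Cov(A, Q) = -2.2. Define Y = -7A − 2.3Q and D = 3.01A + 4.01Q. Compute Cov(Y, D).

By bilinearity, Cov(Y, D) = ac·σ²_A + bd·σ²_Q + (ad+bc)·Cov(A, Q), with a=-7, b=-2.3, c=3.01, d=4.01.
ac·σ²_A = (-7)·3.01·43 = -906.01
bd·σ²_Q = (-2.3)·4.01·21 = -193.683
(ad+bc)·Cov(A, Q) = (-34.993)·(-2.2) = 76.9846
Cov(Y, D) = -906.01 + (-193.683) + 76.9846 = -1022.7084.

Cov(Y, D) = -1022.7084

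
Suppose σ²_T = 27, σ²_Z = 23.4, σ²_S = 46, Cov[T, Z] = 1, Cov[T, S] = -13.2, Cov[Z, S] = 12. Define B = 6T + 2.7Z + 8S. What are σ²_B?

σ²_B = 3370.186

σ²_B = a²·σ²_T + b²·σ²_Z + c²·σ²_S + 2ab·Cov[T, Z] + 2ac·Cov[T, S] + 2bc·Cov[Z, S], with a = 6, b = 2.7, c = 8.
= 972 + 170.586 + 2944 + 32.4 + (-1267.2) + 518.4
= 3370.186.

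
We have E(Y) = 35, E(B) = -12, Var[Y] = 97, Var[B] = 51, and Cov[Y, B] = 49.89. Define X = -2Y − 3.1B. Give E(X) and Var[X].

E(X) = -32.8, Var[X] = 1496.746

E(X) = (-2)·E(Y) + (-3.1)·E(B) = (-2)·35 + (-3.1)·(-12) = -32.8.
Var[X] = a²·Var[Y] + b²·Var[B] + 2ab·Cov[Y, B] with a = -2, b = -3.1.
= (-2)²·97 + (-3.1)²·51 + 2·(-2)·(-3.1)·49.89
= 388 + 490.11 + 618.636 = 1496.746.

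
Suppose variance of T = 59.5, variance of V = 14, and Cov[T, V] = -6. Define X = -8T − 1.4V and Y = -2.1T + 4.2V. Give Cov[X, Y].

By bilinearity, Cov[X, Y] = ac·variance of T + bd·variance of V + (ad+bc)·Cov[T, V], with a=-8, b=-1.4, c=-2.1, d=4.2.
ac·variance of T = (-8)·(-2.1)·59.5 = 999.6
bd·variance of V = (-1.4)·4.2·14 = -82.32
(ad+bc)·Cov[T, V] = (-30.66)·(-6) = 183.96
Cov[X, Y] = 999.6 + (-82.32) + 183.96 = 1101.24.

Cov[X, Y] = 1101.24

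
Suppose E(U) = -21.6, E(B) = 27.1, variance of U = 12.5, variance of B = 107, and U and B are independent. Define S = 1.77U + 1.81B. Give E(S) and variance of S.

E(S) = 1.77·E(U) + 1.81·E(B) = 1.77·(-21.6) + 1.81·27.1 = 10.819.
variance of S = a²·variance of U + b²·variance of B + 2ab·Cov(U, B) with a = 1.77, b = 1.81.
Independence gives Cov(U, B) = 0.
= 1.77²·12.5 + 1.81²·107 + 2·1.77·1.81·0
= 39.16125 + 350.5427 + 0 = 389.70395.

E(S) = 10.819, variance of S = 389.70395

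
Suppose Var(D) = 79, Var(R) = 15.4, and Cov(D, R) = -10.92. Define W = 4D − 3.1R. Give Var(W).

Var(W) = a²·Var(D) + b²·Var(R) + 2ab·Cov(D, R) with a = 4, b = -3.1.
= 4²·79 + (-3.1)²·15.4 + 2·4·(-3.1)·(-10.92)
= 1264 + 147.994 + 270.816 = 1682.81.

Var(W) = 1682.81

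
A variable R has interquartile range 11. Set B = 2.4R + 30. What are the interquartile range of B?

Under B = aR + b, IQR(B) = |a|·IQR(R) = |2.4|·11 = 26.4 (shifts cancel; spread scales by |a|).

IQR(B) = 26.4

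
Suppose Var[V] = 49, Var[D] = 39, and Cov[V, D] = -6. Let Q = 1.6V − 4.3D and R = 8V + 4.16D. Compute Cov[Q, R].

Cov[Q, R] = 96.032

By bilinearity, Cov[Q, R] = ac·Var[V] + bd·Var[D] + (ad+bc)·Cov[V, D], with a=1.6, b=-4.3, c=8, d=4.16.
ac·Var[V] = 1.6·8·49 = 627.2
bd·Var[D] = (-4.3)·4.16·39 = -697.632
(ad+bc)·Cov[V, D] = (-27.744)·(-6) = 166.464
Cov[Q, R] = 627.2 + (-697.632) + 166.464 = 96.032.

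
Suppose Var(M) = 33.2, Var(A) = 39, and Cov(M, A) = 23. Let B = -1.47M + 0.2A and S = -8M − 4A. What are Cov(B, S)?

By bilinearity, Cov(B, S) = ac·Var(M) + bd·Var(A) + (ad+bc)·Cov(M, A), with a=-1.47, b=0.2, c=-8, d=-4.
ac·Var(M) = (-1.47)·(-8)·33.2 = 390.432
bd·Var(A) = 0.2·(-4)·39 = -31.2
(ad+bc)·Cov(M, A) = (4.28)·23 = 98.44
Cov(B, S) = 390.432 + (-31.2) + 98.44 = 457.672.

Cov(B, S) = 457.672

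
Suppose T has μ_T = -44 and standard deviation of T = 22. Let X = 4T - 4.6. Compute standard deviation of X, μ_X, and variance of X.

standard deviation of X = 88, μ_X = -180.6, variance of X = 7744

X = 4T - 4.6 is linear with a = 4, b = -4.6.
standard deviation of X = |a|·standard deviation of T = |4|·22 = 88.
μ_X = a·μ_T + b = 4·(-44) + (-4.6) = -180.6.
variance of T = 22² = 484.
variance of X = a²·variance of T = 4²·484 = 7744 (the additive constant -4.6 does not affect variance).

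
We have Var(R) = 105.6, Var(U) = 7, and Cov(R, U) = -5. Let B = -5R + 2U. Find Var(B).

Var(B) = 2768

Var(B) = a²·Var(R) + b²·Var(U) + 2ab·Cov(R, U) with a = -5, b = 2.
= (-5)²·105.6 + 2²·7 + 2·(-5)·2·(-5)
= 2640 + 28 + 100 = 2768.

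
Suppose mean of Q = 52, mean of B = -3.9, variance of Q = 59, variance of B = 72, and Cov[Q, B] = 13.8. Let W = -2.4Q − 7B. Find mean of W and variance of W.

mean of W = (-2.4)·mean of Q + (-7)·mean of B = (-2.4)·52 + (-7)·(-3.9) = -97.5.
variance of W = a²·variance of Q + b²·variance of B + 2ab·Cov[Q, B] with a = -2.4, b = -7.
= (-2.4)²·59 + (-7)²·72 + 2·(-2.4)·(-7)·13.8
= 339.84 + 3528 + 463.68 = 4331.52.

mean of W = -97.5, variance of W = 4331.52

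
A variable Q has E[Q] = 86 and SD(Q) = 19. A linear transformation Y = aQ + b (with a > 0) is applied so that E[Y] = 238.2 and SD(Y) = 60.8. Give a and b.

SD(Y) = a·SD(Q) (a > 0), so a = 60.8/19 = 3.2.
E[Y] = a·E[Q] + b, so b = 238.2 − 3.2·86 = -37.

a = 3.2, b = -37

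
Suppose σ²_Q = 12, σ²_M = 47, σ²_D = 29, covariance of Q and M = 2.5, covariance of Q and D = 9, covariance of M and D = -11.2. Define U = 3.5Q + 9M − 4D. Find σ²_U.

σ²_U = a²·σ²_Q + b²·σ²_M + c²·σ²_D + 2ab·covariance of Q and M + 2ac·covariance of Q and D + 2bc·covariance of M and D, with a = 3.5, b = 9, c = -4.
= 147 + 3807 + 464 + 157.5 + (-252) + 806.4
= 5129.9.

σ²_U = 5129.9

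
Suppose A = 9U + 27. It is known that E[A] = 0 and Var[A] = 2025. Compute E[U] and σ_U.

E[U] = -3, σ_U = 5

From A = 9U + 27: E[A] = a·E[U] + b, so E[U] = (E[A] − b)/a = (0 − 27)/9 = -3.
σ_A = √2025 = 45.
σ_A = |a|·σ_U, so σ_U = 45/|9| = 5.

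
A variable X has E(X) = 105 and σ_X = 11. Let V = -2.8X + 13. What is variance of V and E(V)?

V = -2.8X + 13 is linear with a = -2.8, b = 13.
variance of X = 11² = 121.
variance of V = a²·variance of X = (-2.8)²·121 = 948.64 (the additive constant 13 does not affect variance).
E(V) = a·E(X) + b = (-2.8)·105 + 13 = -281.

variance of V = 948.64, E(V) = -281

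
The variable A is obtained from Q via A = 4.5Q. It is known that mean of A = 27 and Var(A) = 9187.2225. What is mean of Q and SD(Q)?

mean of Q = 6, SD(Q) = 21.3

From A = 4.5Q: mean of A = a·mean of Q + b, so mean of Q = (mean of A − b)/a = (27 − 0)/4.5 = 6.
SD(A) = √9187.2225 = 95.85.
SD(A) = |a|·SD(Q), so SD(Q) = 95.85/|4.5| = 21.3.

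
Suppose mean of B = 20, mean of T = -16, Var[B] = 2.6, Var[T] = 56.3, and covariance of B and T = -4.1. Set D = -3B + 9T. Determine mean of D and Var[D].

mean of D = -204, Var[D] = 4805.1

mean of D = (-3)·mean of B + 9·mean of T = (-3)·20 + 9·(-16) = -204.
Var[D] = a²·Var[B] + b²·Var[T] + 2ab·covariance of B and T with a = -3, b = 9.
= (-3)²·2.6 + 9²·56.3 + 2·(-3)·9·(-4.1)
= 23.4 + 4560.3 + 221.4 = 4805.1.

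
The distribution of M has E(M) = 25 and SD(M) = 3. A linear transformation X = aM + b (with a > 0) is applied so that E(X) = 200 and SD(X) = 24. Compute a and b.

a = 8, b = 0

SD(X) = a·SD(M) (a > 0), so a = 24/3 = 8.
E(X) = a·E(M) + b, so b = 200 − 8·25 = 0.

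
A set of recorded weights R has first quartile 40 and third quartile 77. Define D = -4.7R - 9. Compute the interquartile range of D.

IQR(D) = 173.9

IQR of R = Q3 − Q1 = 77 − 40 = 37.
Under D = aR + b, IQR(D) = |a|·IQR(R) = |-4.7|·37 = 173.9 (shifts cancel; spread scales by |a|).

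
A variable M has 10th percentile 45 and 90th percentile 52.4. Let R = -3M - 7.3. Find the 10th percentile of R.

Since a = -3 < 0 the transformation is decreasing, reversing order: the 10th percentile of R corresponds to the 90th percentile of M.
So P_{10}(R) = a·P_{90}(M) + b = (-3)·52.4 + (-7.3) = -164.5.

10th percentile of R = -164.5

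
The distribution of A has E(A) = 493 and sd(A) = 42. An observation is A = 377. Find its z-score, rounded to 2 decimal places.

z = (A − E(A)) / sd(A) = (377 − 493) / 42 ≈ -2.76.

z = -2.76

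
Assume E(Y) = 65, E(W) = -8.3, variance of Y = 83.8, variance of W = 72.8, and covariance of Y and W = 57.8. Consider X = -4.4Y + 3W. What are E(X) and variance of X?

E(X) = (-4.4)·E(Y) + 3·E(W) = (-4.4)·65 + 3·(-8.3) = -310.9.
variance of X = a²·variance of Y + b²·variance of W + 2ab·covariance of Y and W with a = -4.4, b = 3.
= (-4.4)²·83.8 + 3²·72.8 + 2·(-4.4)·3·57.8
= 1622.368 + 655.2 + (-1525.92) = 751.648.

E(X) = -310.9, variance of X = 751.648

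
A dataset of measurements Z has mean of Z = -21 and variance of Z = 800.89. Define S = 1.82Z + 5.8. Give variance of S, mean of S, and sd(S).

variance of S = 2652.868036, mean of S = -32.42, sd(S) = 51.506

S = 1.82Z + 5.8 is linear with a = 1.82, b = 5.8.
variance of S = a²·variance of Z = 1.82²·800.89 = 2652.868036 (the additive constant 5.8 does not affect variance).
mean of S = a·mean of Z + b = 1.82·(-21) + 5.8 = -32.42.
sd(Z) = √800.89 = 28.3.
sd(S) = |a|·sd(Z) = |1.82|·28.3 = 51.506.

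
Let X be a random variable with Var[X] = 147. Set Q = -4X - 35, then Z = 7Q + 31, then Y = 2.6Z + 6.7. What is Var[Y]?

Var[Q] = (-4)²·147 = 2352.
Var[Z] = 7²·2352 = 115248.
Var[Y] = 2.6²·115248 = 779076.48.

Var[Y] = 779076.48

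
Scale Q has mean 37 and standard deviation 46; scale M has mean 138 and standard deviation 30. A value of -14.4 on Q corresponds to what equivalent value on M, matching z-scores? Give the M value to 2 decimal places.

M = 104.48

z = (-14.4 − 37)/46 ≈ -1.1174.
M = 138 + z·30 = 138 + (-14.4 − 37)·30/46 ≈ 104.48.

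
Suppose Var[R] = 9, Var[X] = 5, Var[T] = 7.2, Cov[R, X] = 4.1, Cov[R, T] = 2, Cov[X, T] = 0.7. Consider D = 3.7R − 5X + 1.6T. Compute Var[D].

Var[D] = a²·Var[R] + b²·Var[X] + c²·Var[T] + 2ab·Cov[R, X] + 2ac·Cov[R, T] + 2bc·Cov[X, T], with a = 3.7, b = -5, c = 1.6.
= 123.21 + 125 + 18.432 + (-151.7) + 23.68 + (-11.2)
= 127.422.

Var[D] = 127.422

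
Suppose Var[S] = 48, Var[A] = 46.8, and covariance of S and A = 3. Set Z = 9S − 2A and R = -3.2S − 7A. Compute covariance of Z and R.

covariance of Z and R = -897

By bilinearity, covariance of Z and R = ac·Var[S] + bd·Var[A] + (ad+bc)·covariance of S and A, with a=9, b=-2, c=-3.2, d=-7.
ac·Var[S] = 9·(-3.2)·48 = -1382.4
bd·Var[A] = (-2)·(-7)·46.8 = 655.2
(ad+bc)·covariance of S and A = (-56.6)·3 = -169.8
covariance of Z and R = -1382.4 + 655.2 + (-169.8) = -897.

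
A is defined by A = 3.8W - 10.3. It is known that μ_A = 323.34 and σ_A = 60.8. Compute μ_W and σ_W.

μ_W = 87.8, σ_W = 16

From A = 3.8W - 10.3: μ_A = a·μ_W + b, so μ_W = (μ_A − b)/a = (323.34 − (-10.3))/3.8 = 87.8.
σ_A = |a|·σ_W, so σ_W = 60.8/|3.8| = 16.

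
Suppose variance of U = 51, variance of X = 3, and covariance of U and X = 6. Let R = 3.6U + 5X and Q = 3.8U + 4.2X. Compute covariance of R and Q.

covariance of R and Q = 965.4

By bilinearity, covariance of R and Q = ac·variance of U + bd·variance of X + (ad+bc)·covariance of U and X, with a=3.6, b=5, c=3.8, d=4.2.
ac·variance of U = 3.6·3.8·51 = 697.68
bd·variance of X = 5·4.2·3 = 63
(ad+bc)·covariance of U and X = (34.12)·6 = 204.72
covariance of R and Q = 697.68 + 63 + 204.72 = 965.4.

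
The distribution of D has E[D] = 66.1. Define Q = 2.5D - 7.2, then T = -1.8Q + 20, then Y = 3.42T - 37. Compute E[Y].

E[Y] = -941.5558

E[Q] = 2.5·66.1 + (-7.2) = 158.05.
E[T] = (-1.8)·158.05 + 20 = -264.49.
E[Y] = 3.42·(-264.49) + (-37) = -941.5558.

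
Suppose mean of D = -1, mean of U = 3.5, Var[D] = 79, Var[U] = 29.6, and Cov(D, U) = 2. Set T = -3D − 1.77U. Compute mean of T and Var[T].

mean of T = (-3)·mean of D + (-1.77)·mean of U = (-3)·(-1) + (-1.77)·3.5 = -3.195.
Var[T] = a²·Var[D] + b²·Var[U] + 2ab·Cov(D, U) with a = -3, b = -1.77.
= (-3)²·79 + (-1.77)²·29.6 + 2·(-3)·(-1.77)·2
= 711 + 92.73384 + 21.24 = 824.97384.

mean of T = -3.195, Var[T] = 824.97384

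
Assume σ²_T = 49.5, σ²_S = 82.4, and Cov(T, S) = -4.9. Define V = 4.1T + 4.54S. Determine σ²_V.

σ²_V = 2348.07364

σ²_V = a²·σ²_T + b²·σ²_S + 2ab·Cov(T, S) with a = 4.1, b = 4.54.
= 4.1²·49.5 + 4.54²·82.4 + 2·4.1·4.54·(-4.9)
= 832.095 + 1698.39584 + (-182.4172) = 2348.07364.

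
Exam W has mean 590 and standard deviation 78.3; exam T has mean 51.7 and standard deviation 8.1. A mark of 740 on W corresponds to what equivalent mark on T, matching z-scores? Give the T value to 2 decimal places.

z = (740 − 590)/78.3 ≈ 1.9157.
T = 51.7 + z·8.1 = 51.7 + (740 − 590)·8.1/78.3 ≈ 67.22.

T = 67.22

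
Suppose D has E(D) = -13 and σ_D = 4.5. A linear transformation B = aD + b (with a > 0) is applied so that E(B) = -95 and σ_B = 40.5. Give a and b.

σ_B = a·σ_D (a > 0), so a = 40.5/4.5 = 9.
E(B) = a·E(D) + b, so b = -95 − 9·(-13) = 22.

a = 9, b = 22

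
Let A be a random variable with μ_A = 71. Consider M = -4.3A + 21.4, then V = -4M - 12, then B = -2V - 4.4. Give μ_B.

μ_B = -2251.6

μ_M = (-4.3)·71 + 21.4 = -283.9.
μ_V = (-4)·(-283.9) + (-12) = 1123.6.
μ_B = (-2)·1123.6 + (-4.4) = -2251.6.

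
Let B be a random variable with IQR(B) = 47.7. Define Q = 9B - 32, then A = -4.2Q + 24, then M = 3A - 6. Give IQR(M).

IQR(M) = 5409.18

IQR(Q) = |9|·47.7 = 429.3.
IQR(A) = |-4.2|·429.3 = 1803.06.
IQR(M) = |3|·1803.06 = 5409.18.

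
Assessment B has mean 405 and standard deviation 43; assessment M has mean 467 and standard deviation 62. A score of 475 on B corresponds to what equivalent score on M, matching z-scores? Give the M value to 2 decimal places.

z = (475 − 405)/43 ≈ 1.6279.
M = 467 + z·62 = 467 + (475 − 405)·62/43 ≈ 567.93.

M = 567.93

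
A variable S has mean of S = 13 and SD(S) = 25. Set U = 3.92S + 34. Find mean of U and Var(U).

mean of U = 84.96, Var(U) = 9604

U = 3.92S + 34 is linear with a = 3.92, b = 34.
mean of U = a·mean of S + b = 3.92·13 + 34 = 84.96.
Var(S) = 25² = 625.
Var(U) = a²·Var(S) = 3.92²·625 = 9604 (the additive constant 34 does not affect variance).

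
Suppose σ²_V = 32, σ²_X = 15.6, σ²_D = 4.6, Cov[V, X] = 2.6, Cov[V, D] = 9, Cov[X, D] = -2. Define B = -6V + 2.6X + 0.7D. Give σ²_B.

σ²_B = 1095.71

σ²_B = a²·σ²_V + b²·σ²_X + c²·σ²_D + 2ab·Cov[V, X] + 2ac·Cov[V, D] + 2bc·Cov[X, D], with a = -6, b = 2.6, c = 0.7.
= 1152 + 105.456 + 2.254 + (-81.12) + (-75.6) + (-7.28)
= 1095.71.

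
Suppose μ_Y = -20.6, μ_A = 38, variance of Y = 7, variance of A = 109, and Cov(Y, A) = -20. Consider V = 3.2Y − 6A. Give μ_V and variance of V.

μ_V = 3.2·μ_Y + (-6)·μ_A = 3.2·(-20.6) + (-6)·38 = -293.92.
variance of V = a²·variance of Y + b²·variance of A + 2ab·Cov(Y, A) with a = 3.2, b = -6.
= 3.2²·7 + (-6)²·109 + 2·3.2·(-6)·(-20)
= 71.68 + 3924 + 768 = 4763.68.

μ_V = -293.92, variance of V = 4763.68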